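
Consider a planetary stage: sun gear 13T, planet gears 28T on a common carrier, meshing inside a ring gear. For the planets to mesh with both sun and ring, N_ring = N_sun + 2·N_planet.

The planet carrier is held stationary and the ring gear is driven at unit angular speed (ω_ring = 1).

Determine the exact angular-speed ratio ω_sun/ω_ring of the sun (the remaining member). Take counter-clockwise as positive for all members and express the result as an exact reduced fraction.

-69/13

N_ring = 13 + 2·28 = 69
13(ω_s−ω_c) = −69(ω_r−ω_c),  ω_c=0, ω_r=1
ω_s = 0 − (69/13)(1−0) = -69/13
ω_s/ω_r = -69/13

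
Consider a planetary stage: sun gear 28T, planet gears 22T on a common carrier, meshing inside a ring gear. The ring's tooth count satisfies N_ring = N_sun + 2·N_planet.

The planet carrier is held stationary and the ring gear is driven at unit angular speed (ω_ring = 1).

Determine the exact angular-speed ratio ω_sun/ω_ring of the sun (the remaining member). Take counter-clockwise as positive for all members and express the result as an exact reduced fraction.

-18/7

N_ring = 28 + 2·22 = 72
28(ω_s−ω_c) = −72(ω_r−ω_c),  ω_c=0, ω_r=1
ω_s = 0 − (72/28)(1−0) = -18/7
ω_s/ω_r = -18/7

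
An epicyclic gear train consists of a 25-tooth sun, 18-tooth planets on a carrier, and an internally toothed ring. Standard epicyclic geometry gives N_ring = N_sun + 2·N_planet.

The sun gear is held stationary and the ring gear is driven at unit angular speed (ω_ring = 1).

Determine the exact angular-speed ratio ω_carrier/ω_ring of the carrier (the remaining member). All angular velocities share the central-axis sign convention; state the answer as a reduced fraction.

N_ring = 25 + 2·18 = 61
25(ω_s−ω_c) = −61(ω_r−ω_c),  ω_s=0, ω_r=1
25(0−ω_c) = −61(1−ω_c)  ⇒  86ω_c = 61  ⇒  ω_c = 61/86
ω_c/ω_r = 61/86

61/86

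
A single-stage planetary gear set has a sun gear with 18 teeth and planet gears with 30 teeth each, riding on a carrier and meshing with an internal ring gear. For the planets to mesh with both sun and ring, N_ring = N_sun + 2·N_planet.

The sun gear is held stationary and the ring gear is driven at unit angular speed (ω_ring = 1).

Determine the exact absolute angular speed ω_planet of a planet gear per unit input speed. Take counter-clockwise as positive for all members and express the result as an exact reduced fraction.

13/10

N_ring = 18 + 2·30 = 78
18(ω_s−ω_c) = −78(ω_r−ω_c),  ω_s=0, ω_r=1
18(0−ω_c) = −78(1−ω_c)  ⇒  96ω_c = 78  ⇒  ω_c = 13/16
sun–planet: 18·(0−13/16) = −30·(ω_p−ω_c)  ⇒  ω_p−ω_c = −(18/30)·(-13/16) = 39/80
ω_p = 13/16 + 39/80 = 13/10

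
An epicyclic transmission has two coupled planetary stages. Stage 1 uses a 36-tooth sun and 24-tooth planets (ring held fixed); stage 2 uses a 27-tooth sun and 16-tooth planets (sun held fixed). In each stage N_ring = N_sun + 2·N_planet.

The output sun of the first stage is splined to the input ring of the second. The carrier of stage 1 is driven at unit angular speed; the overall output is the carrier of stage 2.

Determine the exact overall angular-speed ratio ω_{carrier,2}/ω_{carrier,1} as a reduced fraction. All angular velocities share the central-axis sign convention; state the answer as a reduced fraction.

295/129

Stage 1: N_ring = 36 + 2·24 = 84
Stage 1: 36(ω_s−ω_c) = −84(ω_r−ω_c),  ω_r=0, ω_c=1
Stage 1: ω_s = 1 − (84/36)(0−1) = 10/3
  ⇒ ω_s¹/ω_c¹ = 10/3
Stage 2: N_ring = 27 + 2·16 = 59
Stage 2: 27(ω_s−ω_c) = −59(ω_r−ω_c),  ω_s=0, ω_r=1
Stage 2: 27(0−ω_c) = −59(1−ω_c)  ⇒  86ω_c = 59  ⇒  ω_c = 59/86
  ⇒ ω_c²/ω_r² = 59/86
Coupling ω_r² = ω_s¹ ⇒ overall = 10/3 × 59/86 = 295/129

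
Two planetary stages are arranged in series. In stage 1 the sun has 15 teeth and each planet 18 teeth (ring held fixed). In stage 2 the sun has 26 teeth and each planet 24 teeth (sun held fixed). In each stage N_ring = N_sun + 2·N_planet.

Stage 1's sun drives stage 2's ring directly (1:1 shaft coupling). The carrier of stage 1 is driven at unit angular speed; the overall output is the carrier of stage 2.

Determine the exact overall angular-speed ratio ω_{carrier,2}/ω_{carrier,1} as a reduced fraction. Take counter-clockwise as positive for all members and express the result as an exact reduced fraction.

Stage 1: N_ring = 15 + 2·18 = 51
Stage 1: 15(ω_s−ω_c) = −51(ω_r−ω_c),  ω_r=0, ω_c=1
Stage 1: ω_s = 1 − (51/15)(0−1) = 22/5
  ⇒ ω_s¹/ω_c¹ = 22/5
Stage 2: N_ring = 26 + 2·24 = 74
Stage 2: 26(ω_s−ω_c) = −74(ω_r−ω_c),  ω_s=0, ω_r=1
Stage 2: 26(0−ω_c) = −74(1−ω_c)  ⇒  100ω_c = 74  ⇒  ω_c = 37/50
  ⇒ ω_c²/ω_r² = 37/50
Coupling ω_r² = ω_s¹ ⇒ overall = 22/5 × 37/50 = 407/125

407/125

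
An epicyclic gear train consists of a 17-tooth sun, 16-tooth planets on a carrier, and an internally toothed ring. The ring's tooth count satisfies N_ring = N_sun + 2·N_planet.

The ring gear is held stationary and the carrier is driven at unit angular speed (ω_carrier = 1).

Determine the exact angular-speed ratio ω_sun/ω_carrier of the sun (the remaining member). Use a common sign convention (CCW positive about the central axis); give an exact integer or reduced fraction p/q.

66/17

N_ring = 17 + 2·16 = 49
17(ω_s−ω_c) = −49(ω_r−ω_c),  ω_r=0, ω_c=1
ω_s = 1 − (49/17)(0−1) = 66/17
ω_s/ω_c = 66/17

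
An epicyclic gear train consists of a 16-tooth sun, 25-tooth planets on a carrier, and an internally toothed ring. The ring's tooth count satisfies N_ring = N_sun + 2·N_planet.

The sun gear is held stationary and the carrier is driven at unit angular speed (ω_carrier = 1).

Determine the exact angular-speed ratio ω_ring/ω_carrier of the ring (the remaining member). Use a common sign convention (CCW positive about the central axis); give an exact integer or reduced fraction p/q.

41/33

N_ring = 16 + 2·25 = 66
16(ω_s−ω_c) = −66(ω_r−ω_c),  ω_s=0, ω_c=1
ω_r = 1 − (16/66)(0−1) = 41/33
ω_r/ω_c = 41/33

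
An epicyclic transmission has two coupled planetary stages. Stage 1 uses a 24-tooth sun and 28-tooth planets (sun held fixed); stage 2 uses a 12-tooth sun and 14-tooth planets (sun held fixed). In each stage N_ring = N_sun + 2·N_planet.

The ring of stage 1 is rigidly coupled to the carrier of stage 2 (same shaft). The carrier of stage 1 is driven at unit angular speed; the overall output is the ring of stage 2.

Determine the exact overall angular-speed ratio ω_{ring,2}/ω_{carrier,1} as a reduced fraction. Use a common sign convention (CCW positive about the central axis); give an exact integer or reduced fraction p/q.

Stage 1: N_ring = 24 + 2·28 = 80
Stage 1: 24(ω_s−ω_c) = −80(ω_r−ω_c),  ω_s=0, ω_c=1
Stage 1: ω_r = 1 − (24/80)(0−1) = 13/10
  ⇒ ω_r¹/ω_c¹ = 13/10
Stage 2: N_ring = 12 + 2·14 = 40
Stage 2: 12(ω_s−ω_c) = −40(ω_r−ω_c),  ω_s=0, ω_c=1
Stage 2: ω_r = 1 − (12/40)(0−1) = 13/10
  ⇒ ω_r²/ω_c² = 13/10
Coupling ω_c² = ω_r¹ ⇒ overall = 13/10 × 13/10 = 169/100

169/100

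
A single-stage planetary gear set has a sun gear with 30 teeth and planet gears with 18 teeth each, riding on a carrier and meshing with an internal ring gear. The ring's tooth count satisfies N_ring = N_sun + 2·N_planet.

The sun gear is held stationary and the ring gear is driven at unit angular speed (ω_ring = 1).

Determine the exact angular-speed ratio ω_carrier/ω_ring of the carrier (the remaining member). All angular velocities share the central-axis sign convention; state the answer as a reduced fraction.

N_ring = 30 + 2·18 = 66
30(ω_s−ω_c) = −66(ω_r−ω_c),  ω_s=0, ω_r=1
30(0−ω_c) = −66(1−ω_c)  ⇒  96ω_c = 66  ⇒  ω_c = 11/16
ω_c/ω_r = 11/16

11/16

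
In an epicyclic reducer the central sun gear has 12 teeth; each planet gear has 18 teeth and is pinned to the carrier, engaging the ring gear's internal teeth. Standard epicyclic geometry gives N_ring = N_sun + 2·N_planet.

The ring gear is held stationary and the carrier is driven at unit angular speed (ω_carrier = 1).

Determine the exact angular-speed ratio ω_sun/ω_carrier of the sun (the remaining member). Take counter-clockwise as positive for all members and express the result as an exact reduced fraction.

N_ring = 12 + 2·18 = 48
12(ω_s−ω_c) = −48(ω_r−ω_c),  ω_r=0, ω_c=1
ω_s = 1 − (48/12)(0−1) = 5
ω_s/ω_c = 5

5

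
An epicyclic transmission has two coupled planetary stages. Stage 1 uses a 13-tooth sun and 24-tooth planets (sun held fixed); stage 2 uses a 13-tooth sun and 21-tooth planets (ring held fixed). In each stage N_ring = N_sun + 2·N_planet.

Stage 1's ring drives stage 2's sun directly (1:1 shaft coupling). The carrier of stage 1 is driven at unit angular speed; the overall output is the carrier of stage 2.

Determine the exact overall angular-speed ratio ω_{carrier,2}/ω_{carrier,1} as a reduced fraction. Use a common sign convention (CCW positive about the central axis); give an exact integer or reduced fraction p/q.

Stage 1: N_ring = 13 + 2·24 = 61
Stage 1: 13(ω_s−ω_c) = −61(ω_r−ω_c),  ω_s=0, ω_c=1
Stage 1: ω_r = 1 − (13/61)(0−1) = 74/61
  ⇒ ω_r¹/ω_c¹ = 74/61
Stage 2: N_ring = 13 + 2·21 = 55
Stage 2: 13(ω_s−ω_c) = −55(ω_r−ω_c),  ω_r=0, ω_s=1
Stage 2: 13(1−ω_c) = −55(0−ω_c)  ⇒  68ω_c = 13  ⇒  ω_c = 13/68
  ⇒ ω_c²/ω_s² = 13/68
Coupling ω_s² = ω_r¹ ⇒ overall = 74/61 × 13/68 = 481/2074

481/2074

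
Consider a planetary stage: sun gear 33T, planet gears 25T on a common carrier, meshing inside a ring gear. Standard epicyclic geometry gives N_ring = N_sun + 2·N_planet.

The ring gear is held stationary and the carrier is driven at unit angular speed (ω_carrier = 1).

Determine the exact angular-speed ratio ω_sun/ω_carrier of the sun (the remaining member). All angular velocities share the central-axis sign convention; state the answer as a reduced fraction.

116/33

N_ring = 33 + 2·25 = 83
33(ω_s−ω_c) = −83(ω_r−ω_c),  ω_r=0, ω_c=1
ω_s = 1 − (83/33)(0−1) = 116/33
ω_s/ω_c = 116/33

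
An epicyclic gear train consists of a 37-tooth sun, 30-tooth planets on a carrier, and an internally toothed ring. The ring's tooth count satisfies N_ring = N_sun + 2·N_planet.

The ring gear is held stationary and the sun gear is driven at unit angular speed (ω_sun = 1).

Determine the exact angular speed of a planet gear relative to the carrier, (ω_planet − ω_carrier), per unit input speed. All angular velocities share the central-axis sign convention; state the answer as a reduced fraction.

N_ring = 37 + 2·30 = 97
37(ω_s−ω_c) = −97(ω_r−ω_c),  ω_r=0, ω_s=1
37(1−ω_c) = −97(0−ω_c)  ⇒  134ω_c = 37  ⇒  ω_c = 37/134
sun–planet: 37·(1−37/134) = −30·(ω_p−ω_c)  ⇒  ω_p−ω_c = −(37/30)·(97/134) = -3589/4020

-3589/4020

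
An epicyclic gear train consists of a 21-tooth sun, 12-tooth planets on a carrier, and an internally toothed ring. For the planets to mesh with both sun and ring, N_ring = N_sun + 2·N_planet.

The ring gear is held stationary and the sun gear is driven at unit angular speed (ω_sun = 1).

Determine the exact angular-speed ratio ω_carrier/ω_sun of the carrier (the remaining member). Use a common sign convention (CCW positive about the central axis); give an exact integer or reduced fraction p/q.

7/22

N_ring = 21 + 2·12 = 45
21(ω_s−ω_c) = −45(ω_r−ω_c),  ω_r=0, ω_s=1
21(1−ω_c) = −45(0−ω_c)  ⇒  66ω_c = 21  ⇒  ω_c = 7/22
ω_c/ω_s = 7/22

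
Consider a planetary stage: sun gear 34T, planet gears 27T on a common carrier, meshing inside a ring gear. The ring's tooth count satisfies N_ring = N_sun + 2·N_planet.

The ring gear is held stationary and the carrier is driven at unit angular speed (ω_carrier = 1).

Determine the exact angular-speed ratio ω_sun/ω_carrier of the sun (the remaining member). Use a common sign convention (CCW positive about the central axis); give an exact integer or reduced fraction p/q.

N_ring = 34 + 2·27 = 88
34(ω_s−ω_c) = −88(ω_r−ω_c),  ω_r=0, ω_c=1
ω_s = 1 − (88/34)(0−1) = 61/17
ω_s/ω_c = 61/17

61/17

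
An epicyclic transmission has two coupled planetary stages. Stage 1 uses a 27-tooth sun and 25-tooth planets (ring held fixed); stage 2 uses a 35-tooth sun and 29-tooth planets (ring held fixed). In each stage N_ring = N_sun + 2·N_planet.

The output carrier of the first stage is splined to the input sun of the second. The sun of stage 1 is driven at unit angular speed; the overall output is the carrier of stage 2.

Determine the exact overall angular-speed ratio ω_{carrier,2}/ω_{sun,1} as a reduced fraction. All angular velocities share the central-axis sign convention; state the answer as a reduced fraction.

945/13312

Stage 1: N_ring = 27 + 2·25 = 77
Stage 1: 27(ω_s−ω_c) = −77(ω_r−ω_c),  ω_r=0, ω_s=1
Stage 1: 27(1−ω_c) = −77(0−ω_c)  ⇒  104ω_c = 27  ⇒  ω_c = 27/104
  ⇒ ω_c¹/ω_s¹ = 27/104
Stage 2: N_ring = 35 + 2·29 = 93
Stage 2: 35(ω_s−ω_c) = −93(ω_r−ω_c),  ω_r=0, ω_s=1
Stage 2: 35(1−ω_c) = −93(0−ω_c)  ⇒  128ω_c = 35  ⇒  ω_c = 35/128
  ⇒ ω_c²/ω_s² = 35/128
Coupling ω_s² = ω_c¹ ⇒ overall = 27/104 × 35/128 = 945/13312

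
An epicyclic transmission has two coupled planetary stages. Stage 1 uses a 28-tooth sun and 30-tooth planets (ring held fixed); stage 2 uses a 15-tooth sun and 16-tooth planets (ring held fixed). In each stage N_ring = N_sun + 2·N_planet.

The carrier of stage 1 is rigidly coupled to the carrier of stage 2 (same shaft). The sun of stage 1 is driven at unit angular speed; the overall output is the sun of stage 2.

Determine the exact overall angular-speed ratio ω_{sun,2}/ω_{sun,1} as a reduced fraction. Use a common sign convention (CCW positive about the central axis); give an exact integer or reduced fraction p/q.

434/435

Stage 1: N_ring = 28 + 2·30 = 88
Stage 1: 28(ω_s−ω_c) = −88(ω_r−ω_c),  ω_r=0, ω_s=1
Stage 1: 28(1−ω_c) = −88(0−ω_c)  ⇒  116ω_c = 28  ⇒  ω_c = 7/29
  ⇒ ω_c¹/ω_s¹ = 7/29
Stage 2: N_ring = 15 + 2·16 = 47
Stage 2: 15(ω_s−ω_c) = −47(ω_r−ω_c),  ω_r=0, ω_c=1
Stage 2: ω_s = 1 − (47/15)(0−1) = 62/15
  ⇒ ω_s²/ω_c² = 62/15
Coupling ω_c² = ω_c¹ ⇒ overall = 7/29 × 62/15 = 434/435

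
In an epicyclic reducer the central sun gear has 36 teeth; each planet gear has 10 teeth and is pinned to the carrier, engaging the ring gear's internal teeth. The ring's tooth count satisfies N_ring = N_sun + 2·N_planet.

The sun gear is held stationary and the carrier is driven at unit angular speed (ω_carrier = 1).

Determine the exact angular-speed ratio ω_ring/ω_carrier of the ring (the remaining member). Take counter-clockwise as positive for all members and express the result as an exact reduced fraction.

N_ring = 36 + 2·10 = 56
36(ω_s−ω_c) = −56(ω_r−ω_c),  ω_s=0, ω_c=1
ω_r = 1 − (36/56)(0−1) = 23/14
ω_r/ω_c = 23/14

23/14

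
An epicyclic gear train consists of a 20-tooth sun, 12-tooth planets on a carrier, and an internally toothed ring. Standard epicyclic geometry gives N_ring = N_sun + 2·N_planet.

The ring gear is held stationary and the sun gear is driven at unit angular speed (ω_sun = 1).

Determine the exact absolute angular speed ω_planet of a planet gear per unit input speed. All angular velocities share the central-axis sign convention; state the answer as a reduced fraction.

N_ring = 20 + 2·12 = 44
20(ω_s−ω_c) = −44(ω_r−ω_c),  ω_r=0, ω_s=1
20(1−ω_c) = −44(0−ω_c)  ⇒  64ω_c = 20  ⇒  ω_c = 5/16
sun–planet: 20·(1−5/16) = −12·(ω_p−ω_c)  ⇒  ω_p−ω_c = −(20/12)·(11/16) = -55/48
ω_p = 5/16 − 55/48 = -5/6

-5/6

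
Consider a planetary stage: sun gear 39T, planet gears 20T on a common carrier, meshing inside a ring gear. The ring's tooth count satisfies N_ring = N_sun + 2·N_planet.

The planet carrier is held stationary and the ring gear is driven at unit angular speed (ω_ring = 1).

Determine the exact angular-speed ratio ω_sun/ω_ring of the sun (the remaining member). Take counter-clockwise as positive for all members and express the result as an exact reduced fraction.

-79/39

N_ring = 39 + 2·20 = 79
39(ω_s−ω_c) = −79(ω_r−ω_c),  ω_c=0, ω_r=1
ω_s = 0 − (79/39)(1−0) = -79/39
ω_s/ω_r = -79/39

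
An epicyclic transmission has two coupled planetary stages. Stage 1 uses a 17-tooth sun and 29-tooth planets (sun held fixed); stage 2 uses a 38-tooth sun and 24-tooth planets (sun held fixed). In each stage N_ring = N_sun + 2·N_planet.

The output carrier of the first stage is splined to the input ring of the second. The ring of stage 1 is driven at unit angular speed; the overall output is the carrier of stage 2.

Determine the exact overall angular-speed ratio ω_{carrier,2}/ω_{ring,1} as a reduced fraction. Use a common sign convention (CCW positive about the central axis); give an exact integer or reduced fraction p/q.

Stage 1: N_ring = 17 + 2·29 = 75
Stage 1: 17(ω_s−ω_c) = −75(ω_r−ω_c),  ω_s=0, ω_r=1
Stage 1: 17(0−ω_c) = −75(1−ω_c)  ⇒  92ω_c = 75  ⇒  ω_c = 75/92
  ⇒ ω_c¹/ω_r¹ = 75/92
Stage 2: N_ring = 38 + 2·24 = 86
Stage 2: 38(ω_s−ω_c) = −86(ω_r−ω_c),  ω_s=0, ω_r=1
Stage 2: 38(0−ω_c) = −86(1−ω_c)  ⇒  124ω_c = 86  ⇒  ω_c = 43/62
  ⇒ ω_c²/ω_r² = 43/62
Coupling ω_r² = ω_c¹ ⇒ overall = 75/92 × 43/62 = 3225/5704

3225/5704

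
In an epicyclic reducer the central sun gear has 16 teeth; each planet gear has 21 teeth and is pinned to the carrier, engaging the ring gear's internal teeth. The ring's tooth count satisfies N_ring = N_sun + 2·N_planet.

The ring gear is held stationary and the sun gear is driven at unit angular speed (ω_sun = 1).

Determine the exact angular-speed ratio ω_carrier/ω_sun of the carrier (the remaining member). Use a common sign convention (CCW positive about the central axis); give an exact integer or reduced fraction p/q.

8/37

N_ring = 16 + 2·21 = 58
16(ω_s−ω_c) = −58(ω_r−ω_c),  ω_r=0, ω_s=1
16(1−ω_c) = −58(0−ω_c)  ⇒  74ω_c = 16  ⇒  ω_c = 8/37
ω_c/ω_s = 8/37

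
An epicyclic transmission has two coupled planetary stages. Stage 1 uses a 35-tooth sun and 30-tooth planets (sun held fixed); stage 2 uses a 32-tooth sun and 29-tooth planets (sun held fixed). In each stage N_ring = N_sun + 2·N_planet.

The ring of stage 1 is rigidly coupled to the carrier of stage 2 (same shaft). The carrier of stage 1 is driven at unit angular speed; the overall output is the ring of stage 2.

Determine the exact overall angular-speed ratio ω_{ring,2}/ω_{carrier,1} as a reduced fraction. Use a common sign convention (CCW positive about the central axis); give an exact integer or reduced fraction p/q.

1586/855

Stage 1: N_ring = 35 + 2·30 = 95
Stage 1: 35(ω_s−ω_c) = −95(ω_r−ω_c),  ω_s=0, ω_c=1
Stage 1: ω_r = 1 − (35/95)(0−1) = 26/19
  ⇒ ω_r¹/ω_c¹ = 26/19
Stage 2: N_ring = 32 + 2·29 = 90
Stage 2: 32(ω_s−ω_c) = −90(ω_r−ω_c),  ω_s=0, ω_c=1
Stage 2: ω_r = 1 − (32/90)(0−1) = 61/45
  ⇒ ω_r²/ω_c² = 61/45
Coupling ω_c² = ω_r¹ ⇒ overall = 26/19 × 61/45 = 1586/855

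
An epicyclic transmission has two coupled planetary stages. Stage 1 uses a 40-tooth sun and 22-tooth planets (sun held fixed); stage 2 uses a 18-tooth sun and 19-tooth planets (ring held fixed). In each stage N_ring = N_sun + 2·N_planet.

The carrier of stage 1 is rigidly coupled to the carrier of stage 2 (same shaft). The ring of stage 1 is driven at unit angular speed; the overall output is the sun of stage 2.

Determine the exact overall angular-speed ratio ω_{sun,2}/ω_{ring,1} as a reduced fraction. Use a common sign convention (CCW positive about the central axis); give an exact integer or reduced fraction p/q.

259/93

Stage 1: N_ring = 40 + 2·22 = 84
Stage 1: 40(ω_s−ω_c) = −84(ω_r−ω_c),  ω_s=0, ω_r=1
Stage 1: 40(0−ω_c) = −84(1−ω_c)  ⇒  124ω_c = 84  ⇒  ω_c = 21/31
  ⇒ ω_c¹/ω_r¹ = 21/31
Stage 2: N_ring = 18 + 2·19 = 56
Stage 2: 18(ω_s−ω_c) = −56(ω_r−ω_c),  ω_r=0, ω_c=1
Stage 2: ω_s = 1 − (56/18)(0−1) = 37/9
  ⇒ ω_s²/ω_c² = 37/9
Coupling ω_c² = ω_c¹ ⇒ overall = 21/31 × 37/9 = 259/93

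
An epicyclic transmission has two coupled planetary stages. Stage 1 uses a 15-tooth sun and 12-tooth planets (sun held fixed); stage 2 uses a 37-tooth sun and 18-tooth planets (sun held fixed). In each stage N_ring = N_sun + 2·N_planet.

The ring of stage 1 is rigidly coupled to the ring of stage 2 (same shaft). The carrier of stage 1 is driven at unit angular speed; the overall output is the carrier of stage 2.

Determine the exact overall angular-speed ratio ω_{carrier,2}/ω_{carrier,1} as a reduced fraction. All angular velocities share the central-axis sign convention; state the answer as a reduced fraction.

Stage 1: N_ring = 15 + 2·12 = 39
Stage 1: 15(ω_s−ω_c) = −39(ω_r−ω_c),  ω_s=0, ω_c=1
Stage 1: ω_r = 1 − (15/39)(0−1) = 18/13
  ⇒ ω_r¹/ω_c¹ = 18/13
Stage 2: N_ring = 37 + 2·18 = 73
Stage 2: 37(ω_s−ω_c) = −73(ω_r−ω_c),  ω_s=0, ω_r=1
Stage 2: 37(0−ω_c) = −73(1−ω_c)  ⇒  110ω_c = 73  ⇒  ω_c = 73/110
  ⇒ ω_c²/ω_r² = 73/110
Coupling ω_r² = ω_r¹ ⇒ overall = 18/13 × 73/110 = 657/715

657/715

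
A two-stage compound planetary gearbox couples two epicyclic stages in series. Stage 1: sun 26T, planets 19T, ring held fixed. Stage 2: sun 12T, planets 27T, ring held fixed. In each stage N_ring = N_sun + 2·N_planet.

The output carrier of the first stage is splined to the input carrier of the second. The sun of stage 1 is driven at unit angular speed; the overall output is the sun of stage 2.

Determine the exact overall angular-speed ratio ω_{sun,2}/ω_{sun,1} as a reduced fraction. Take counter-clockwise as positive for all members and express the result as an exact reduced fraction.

169/90

Stage 1: N_ring = 26 + 2·19 = 64
Stage 1: 26(ω_s−ω_c) = −64(ω_r−ω_c),  ω_r=0, ω_s=1
Stage 1: 26(1−ω_c) = −64(0−ω_c)  ⇒  90ω_c = 26  ⇒  ω_c = 13/45
  ⇒ ω_c¹/ω_s¹ = 13/45
Stage 2: N_ring = 12 + 2·27 = 66
Stage 2: 12(ω_s−ω_c) = −66(ω_r−ω_c),  ω_r=0, ω_c=1
Stage 2: ω_s = 1 − (66/12)(0−1) = 13/2
  ⇒ ω_s²/ω_c² = 13/2
Coupling ω_c² = ω_c¹ ⇒ overall = 13/45 × 13/2 = 169/90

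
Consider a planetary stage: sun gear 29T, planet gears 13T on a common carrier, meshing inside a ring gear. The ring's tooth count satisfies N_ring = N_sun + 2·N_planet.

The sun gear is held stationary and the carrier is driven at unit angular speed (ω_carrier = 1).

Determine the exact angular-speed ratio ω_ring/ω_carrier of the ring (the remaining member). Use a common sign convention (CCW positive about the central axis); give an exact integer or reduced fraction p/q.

N_ring = 29 + 2·13 = 55
29(ω_s−ω_c) = −55(ω_r−ω_c),  ω_s=0, ω_c=1
ω_r = 1 − (29/55)(0−1) = 84/55
ω_r/ω_c = 84/55

84/55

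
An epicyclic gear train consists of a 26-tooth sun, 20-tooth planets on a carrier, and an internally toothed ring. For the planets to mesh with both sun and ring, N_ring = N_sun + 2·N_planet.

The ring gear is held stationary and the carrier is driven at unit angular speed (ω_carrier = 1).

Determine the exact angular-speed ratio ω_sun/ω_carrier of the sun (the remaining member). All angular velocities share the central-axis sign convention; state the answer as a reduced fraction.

N_ring = 26 + 2·20 = 66
26(ω_s−ω_c) = −66(ω_r−ω_c),  ω_r=0, ω_c=1
ω_s = 1 − (66/26)(0−1) = 46/13
ω_s/ω_c = 46/13

46/13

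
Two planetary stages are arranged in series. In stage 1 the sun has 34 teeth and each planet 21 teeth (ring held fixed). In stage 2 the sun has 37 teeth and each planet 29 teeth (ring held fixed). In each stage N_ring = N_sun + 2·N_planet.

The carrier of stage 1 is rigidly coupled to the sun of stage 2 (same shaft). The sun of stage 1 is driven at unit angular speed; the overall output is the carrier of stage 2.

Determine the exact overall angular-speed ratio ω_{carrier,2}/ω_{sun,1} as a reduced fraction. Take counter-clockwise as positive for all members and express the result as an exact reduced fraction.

629/7260

Stage 1: N_ring = 34 + 2·21 = 76
Stage 1: 34(ω_s−ω_c) = −76(ω_r−ω_c),  ω_r=0, ω_s=1
Stage 1: 34(1−ω_c) = −76(0−ω_c)  ⇒  110ω_c = 34  ⇒  ω_c = 17/55
  ⇒ ω_c¹/ω_s¹ = 17/55
Stage 2: N_ring = 37 + 2·29 = 95
Stage 2: 37(ω_s−ω_c) = −95(ω_r−ω_c),  ω_r=0, ω_s=1
Stage 2: 37(1−ω_c) = −95(0−ω_c)  ⇒  132ω_c = 37  ⇒  ω_c = 37/132
  ⇒ ω_c²/ω_s² = 37/132
Coupling ω_s² = ω_c¹ ⇒ overall = 17/55 × 37/132 = 629/7260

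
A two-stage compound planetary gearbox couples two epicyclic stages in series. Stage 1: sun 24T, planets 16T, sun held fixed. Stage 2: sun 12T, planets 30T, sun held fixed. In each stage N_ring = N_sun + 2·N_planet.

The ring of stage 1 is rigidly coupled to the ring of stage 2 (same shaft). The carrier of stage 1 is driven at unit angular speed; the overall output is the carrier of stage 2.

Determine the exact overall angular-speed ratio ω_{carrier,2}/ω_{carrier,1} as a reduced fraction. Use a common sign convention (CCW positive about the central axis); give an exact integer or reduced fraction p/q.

Stage 1: N_ring = 24 + 2·16 = 56
Stage 1: 24(ω_s−ω_c) = −56(ω_r−ω_c),  ω_s=0, ω_c=1
Stage 1: ω_r = 1 − (24/56)(0−1) = 10/7
  ⇒ ω_r¹/ω_c¹ = 10/7
Stage 2: N_ring = 12 + 2·30 = 72
Stage 2: 12(ω_s−ω_c) = −72(ω_r−ω_c),  ω_s=0, ω_r=1
Stage 2: 12(0−ω_c) = −72(1−ω_c)  ⇒  84ω_c = 72  ⇒  ω_c = 6/7
  ⇒ ω_c²/ω_r² = 6/7
Coupling ω_r² = ω_r¹ ⇒ overall = 10/7 × 6/7 = 60/49

60/49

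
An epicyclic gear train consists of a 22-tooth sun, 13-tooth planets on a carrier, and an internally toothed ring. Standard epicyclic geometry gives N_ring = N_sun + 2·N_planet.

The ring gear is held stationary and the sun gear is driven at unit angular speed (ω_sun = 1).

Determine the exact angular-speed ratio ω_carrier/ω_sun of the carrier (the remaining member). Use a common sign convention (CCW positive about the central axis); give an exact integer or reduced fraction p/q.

11/35

N_ring = 22 + 2·13 = 48
22(ω_s−ω_c) = −48(ω_r−ω_c),  ω_r=0, ω_s=1
22(1−ω_c) = −48(0−ω_c)  ⇒  70ω_c = 22  ⇒  ω_c = 11/35
ω_c/ω_s = 11/35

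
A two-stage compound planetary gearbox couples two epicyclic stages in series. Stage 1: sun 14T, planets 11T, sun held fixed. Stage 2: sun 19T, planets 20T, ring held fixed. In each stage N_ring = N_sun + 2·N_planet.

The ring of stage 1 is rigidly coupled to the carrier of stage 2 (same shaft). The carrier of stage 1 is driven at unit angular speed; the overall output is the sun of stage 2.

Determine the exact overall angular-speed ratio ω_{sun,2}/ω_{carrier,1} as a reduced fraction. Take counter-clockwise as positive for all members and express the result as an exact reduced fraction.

Stage 1: N_ring = 14 + 2·11 = 36
Stage 1: 14(ω_s−ω_c) = −36(ω_r−ω_c),  ω_s=0, ω_c=1
Stage 1: ω_r = 1 − (14/36)(0−1) = 25/18
  ⇒ ω_r¹/ω_c¹ = 25/18
Stage 2: N_ring = 19 + 2·20 = 59
Stage 2: 19(ω_s−ω_c) = −59(ω_r−ω_c),  ω_r=0, ω_c=1
Stage 2: ω_s = 1 − (59/19)(0−1) = 78/19
  ⇒ ω_s²/ω_c² = 78/19
Coupling ω_c² = ω_r¹ ⇒ overall = 25/18 × 78/19 = 325/57

325/57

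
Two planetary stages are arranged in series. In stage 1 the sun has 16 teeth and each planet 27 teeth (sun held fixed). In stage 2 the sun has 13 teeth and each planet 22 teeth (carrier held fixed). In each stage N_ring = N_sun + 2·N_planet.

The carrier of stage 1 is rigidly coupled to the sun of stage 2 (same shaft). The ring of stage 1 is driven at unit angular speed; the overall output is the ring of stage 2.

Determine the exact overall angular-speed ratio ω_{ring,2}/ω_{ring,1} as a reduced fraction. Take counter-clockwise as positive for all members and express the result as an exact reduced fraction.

Stage 1: N_ring = 16 + 2·27 = 70
Stage 1: 16(ω_s−ω_c) = −70(ω_r−ω_c),  ω_s=0, ω_r=1
Stage 1: 16(0−ω_c) = −70(1−ω_c)  ⇒  86ω_c = 70  ⇒  ω_c = 35/43
  ⇒ ω_c¹/ω_r¹ = 35/43
Stage 2: N_ring = 13 + 2·22 = 57
Stage 2: 13(ω_s−ω_c) = −57(ω_r−ω_c),  ω_c=0, ω_s=1
Stage 2: ω_r = 0 − (13/57)(1−0) = -13/57
  ⇒ ω_r²/ω_s² = -13/57
Coupling ω_s² = ω_c¹ ⇒ overall = 35/43 × -13/57 = -455/2451

-455/2451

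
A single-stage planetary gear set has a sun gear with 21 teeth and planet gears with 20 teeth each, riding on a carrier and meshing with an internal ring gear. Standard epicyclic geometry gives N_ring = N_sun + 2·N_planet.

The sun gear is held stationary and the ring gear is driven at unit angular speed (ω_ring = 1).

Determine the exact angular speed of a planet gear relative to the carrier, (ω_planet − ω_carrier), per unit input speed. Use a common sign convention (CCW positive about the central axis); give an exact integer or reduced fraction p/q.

N_ring = 21 + 2·20 = 61
21(ω_s−ω_c) = −61(ω_r−ω_c),  ω_s=0, ω_r=1
21(0−ω_c) = −61(1−ω_c)  ⇒  82ω_c = 61  ⇒  ω_c = 61/82
sun–planet: 21·(0−61/82) = −20·(ω_p−ω_c)  ⇒  ω_p−ω_c = −(21/20)·(-61/82) = 1281/1640

1281/1640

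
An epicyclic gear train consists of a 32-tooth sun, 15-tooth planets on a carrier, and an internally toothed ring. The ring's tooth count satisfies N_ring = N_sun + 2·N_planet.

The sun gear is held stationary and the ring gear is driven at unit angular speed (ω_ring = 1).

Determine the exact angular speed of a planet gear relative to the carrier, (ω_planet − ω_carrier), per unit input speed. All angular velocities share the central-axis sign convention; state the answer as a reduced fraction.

N_ring = 32 + 2·15 = 62
32(ω_s−ω_c) = −62(ω_r−ω_c),  ω_s=0, ω_r=1
32(0−ω_c) = −62(1−ω_c)  ⇒  94ω_c = 62  ⇒  ω_c = 31/47
sun–planet: 32·(0−31/47) = −15·(ω_p−ω_c)  ⇒  ω_p−ω_c = −(32/15)·(-31/47) = 992/705

992/705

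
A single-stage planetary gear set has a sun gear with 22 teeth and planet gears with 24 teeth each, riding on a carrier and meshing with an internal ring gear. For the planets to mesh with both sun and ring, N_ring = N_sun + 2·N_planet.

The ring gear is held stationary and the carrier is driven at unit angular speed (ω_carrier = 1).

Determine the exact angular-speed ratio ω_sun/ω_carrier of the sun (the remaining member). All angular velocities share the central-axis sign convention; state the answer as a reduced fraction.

N_ring = 22 + 2·24 = 70
22(ω_s−ω_c) = −70(ω_r−ω_c),  ω_r=0, ω_c=1
ω_s = 1 − (70/22)(0−1) = 46/11
ω_s/ω_c = 46/11

46/11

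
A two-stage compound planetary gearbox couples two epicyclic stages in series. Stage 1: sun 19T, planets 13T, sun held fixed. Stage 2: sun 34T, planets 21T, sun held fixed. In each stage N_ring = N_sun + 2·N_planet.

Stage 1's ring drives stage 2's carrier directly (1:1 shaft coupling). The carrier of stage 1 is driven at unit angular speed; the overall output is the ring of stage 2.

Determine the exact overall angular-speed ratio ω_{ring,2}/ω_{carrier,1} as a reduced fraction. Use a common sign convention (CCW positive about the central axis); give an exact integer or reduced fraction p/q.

352/171

Stage 1: N_ring = 19 + 2·13 = 45
Stage 1: 19(ω_s−ω_c) = −45(ω_r−ω_c),  ω_s=0, ω_c=1
Stage 1: ω_r = 1 − (19/45)(0−1) = 64/45
  ⇒ ω_r¹/ω_c¹ = 64/45
Stage 2: N_ring = 34 + 2·21 = 76
Stage 2: 34(ω_s−ω_c) = −76(ω_r−ω_c),  ω_s=0, ω_c=1
Stage 2: ω_r = 1 − (34/76)(0−1) = 55/38
  ⇒ ω_r²/ω_c² = 55/38
Coupling ω_c² = ω_r¹ ⇒ overall = 64/45 × 55/38 = 352/171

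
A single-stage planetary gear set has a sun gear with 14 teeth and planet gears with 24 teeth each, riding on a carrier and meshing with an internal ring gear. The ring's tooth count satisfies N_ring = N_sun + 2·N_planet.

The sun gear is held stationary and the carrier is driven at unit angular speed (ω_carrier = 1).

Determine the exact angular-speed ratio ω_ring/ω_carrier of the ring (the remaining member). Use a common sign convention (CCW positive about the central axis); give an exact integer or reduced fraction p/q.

N_ring = 14 + 2·24 = 62
14(ω_s−ω_c) = −62(ω_r−ω_c),  ω_s=0, ω_c=1
ω_r = 1 − (14/62)(0−1) = 38/31
ω_r/ω_c = 38/31

38/31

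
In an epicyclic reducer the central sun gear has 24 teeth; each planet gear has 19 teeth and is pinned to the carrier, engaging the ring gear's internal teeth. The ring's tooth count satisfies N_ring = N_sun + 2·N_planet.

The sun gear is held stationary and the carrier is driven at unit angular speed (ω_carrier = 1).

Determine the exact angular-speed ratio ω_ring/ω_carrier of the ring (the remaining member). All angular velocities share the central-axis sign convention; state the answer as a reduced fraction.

N_ring = 24 + 2·19 = 62
24(ω_s−ω_c) = −62(ω_r−ω_c),  ω_s=0, ω_c=1
ω_r = 1 − (24/62)(0−1) = 43/31
ω_r/ω_c = 43/31

43/31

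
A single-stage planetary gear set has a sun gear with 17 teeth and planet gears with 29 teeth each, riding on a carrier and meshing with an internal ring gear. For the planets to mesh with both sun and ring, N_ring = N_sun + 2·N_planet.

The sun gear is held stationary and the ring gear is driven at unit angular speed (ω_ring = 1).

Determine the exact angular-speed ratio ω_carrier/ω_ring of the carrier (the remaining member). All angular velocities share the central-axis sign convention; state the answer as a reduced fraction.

75/92

N_ring = 17 + 2·29 = 75
17(ω_s−ω_c) = −75(ω_r−ω_c),  ω_s=0, ω_r=1
17(0−ω_c) = −75(1−ω_c)  ⇒  92ω_c = 75  ⇒  ω_c = 75/92
ω_c/ω_r = 75/92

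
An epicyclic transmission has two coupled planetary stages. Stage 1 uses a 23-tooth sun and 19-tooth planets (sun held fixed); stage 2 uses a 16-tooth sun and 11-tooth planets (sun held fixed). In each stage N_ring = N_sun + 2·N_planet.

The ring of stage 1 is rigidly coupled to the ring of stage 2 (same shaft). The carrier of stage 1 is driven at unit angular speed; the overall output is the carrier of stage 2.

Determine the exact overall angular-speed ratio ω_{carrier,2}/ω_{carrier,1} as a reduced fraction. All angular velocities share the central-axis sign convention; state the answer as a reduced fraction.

Stage 1: N_ring = 23 + 2·19 = 61
Stage 1: 23(ω_s−ω_c) = −61(ω_r−ω_c),  ω_s=0, ω_c=1
Stage 1: ω_r = 1 − (23/61)(0−1) = 84/61
  ⇒ ω_r¹/ω_c¹ = 84/61
Stage 2: N_ring = 16 + 2·11 = 38
Stage 2: 16(ω_s−ω_c) = −38(ω_r−ω_c),  ω_s=0, ω_r=1
Stage 2: 16(0−ω_c) = −38(1−ω_c)  ⇒  54ω_c = 38  ⇒  ω_c = 19/27
  ⇒ ω_c²/ω_r² = 19/27
Coupling ω_r² = ω_r¹ ⇒ overall = 84/61 × 19/27 = 532/549

532/549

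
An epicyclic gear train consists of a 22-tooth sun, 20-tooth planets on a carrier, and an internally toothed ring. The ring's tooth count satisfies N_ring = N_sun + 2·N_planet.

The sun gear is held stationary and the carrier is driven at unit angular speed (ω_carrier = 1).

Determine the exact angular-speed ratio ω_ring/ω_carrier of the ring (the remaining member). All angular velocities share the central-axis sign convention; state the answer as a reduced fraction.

N_ring = 22 + 2·20 = 62
22(ω_s−ω_c) = −62(ω_r−ω_c),  ω_s=0, ω_c=1
ω_r = 1 − (22/62)(0−1) = 42/31
ω_r/ω_c = 42/31

42/31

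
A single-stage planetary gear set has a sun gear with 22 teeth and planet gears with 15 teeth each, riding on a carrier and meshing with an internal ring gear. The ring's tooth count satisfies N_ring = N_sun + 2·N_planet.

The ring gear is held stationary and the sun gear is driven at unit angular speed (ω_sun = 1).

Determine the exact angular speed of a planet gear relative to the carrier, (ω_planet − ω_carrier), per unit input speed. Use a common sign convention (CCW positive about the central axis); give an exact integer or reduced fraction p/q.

N_ring = 22 + 2·15 = 52
22(ω_s−ω_c) = −52(ω_r−ω_c),  ω_r=0, ω_s=1
22(1−ω_c) = −52(0−ω_c)  ⇒  74ω_c = 22  ⇒  ω_c = 11/37
sun–planet: 22·(1−11/37) = −15·(ω_p−ω_c)  ⇒  ω_p−ω_c = −(22/15)·(26/37) = -572/555

-572/555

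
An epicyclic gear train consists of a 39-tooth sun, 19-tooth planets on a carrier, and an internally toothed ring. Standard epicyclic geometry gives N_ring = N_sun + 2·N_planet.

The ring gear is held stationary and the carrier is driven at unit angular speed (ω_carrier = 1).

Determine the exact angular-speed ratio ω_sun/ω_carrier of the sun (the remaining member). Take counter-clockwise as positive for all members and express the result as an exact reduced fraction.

N_ring = 39 + 2·19 = 77
39(ω_s−ω_c) = −77(ω_r−ω_c),  ω_r=0, ω_c=1
ω_s = 1 − (77/39)(0−1) = 116/39
ω_s/ω_c = 116/39

116/39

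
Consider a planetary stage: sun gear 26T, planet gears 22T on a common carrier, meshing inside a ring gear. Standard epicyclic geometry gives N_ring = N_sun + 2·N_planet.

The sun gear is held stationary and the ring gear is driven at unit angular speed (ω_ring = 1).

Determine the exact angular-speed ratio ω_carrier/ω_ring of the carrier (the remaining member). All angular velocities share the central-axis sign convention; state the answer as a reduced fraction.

N_ring = 26 + 2·22 = 70
26(ω_s−ω_c) = −70(ω_r−ω_c),  ω_s=0, ω_r=1
26(0−ω_c) = −70(1−ω_c)  ⇒  96ω_c = 70  ⇒  ω_c = 35/48
ω_c/ω_r = 35/48

35/48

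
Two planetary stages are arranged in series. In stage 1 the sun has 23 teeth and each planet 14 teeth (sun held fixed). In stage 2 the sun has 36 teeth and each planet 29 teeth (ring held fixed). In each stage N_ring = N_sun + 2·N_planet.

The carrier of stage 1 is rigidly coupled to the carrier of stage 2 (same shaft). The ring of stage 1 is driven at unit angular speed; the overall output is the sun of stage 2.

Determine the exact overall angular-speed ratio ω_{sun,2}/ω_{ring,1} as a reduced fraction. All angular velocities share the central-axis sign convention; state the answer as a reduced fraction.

Stage 1: N_ring = 23 + 2·14 = 51
Stage 1: 23(ω_s−ω_c) = −51(ω_r−ω_c),  ω_s=0, ω_r=1
Stage 1: 23(0−ω_c) = −51(1−ω_c)  ⇒  74ω_c = 51  ⇒  ω_c = 51/74
  ⇒ ω_c¹/ω_r¹ = 51/74
Stage 2: N_ring = 36 + 2·29 = 94
Stage 2: 36(ω_s−ω_c) = −94(ω_r−ω_c),  ω_r=0, ω_c=1
Stage 2: ω_s = 1 − (94/36)(0−1) = 65/18
  ⇒ ω_s²/ω_c² = 65/18
Coupling ω_c² = ω_c¹ ⇒ overall = 51/74 × 65/18 = 1105/444

1105/444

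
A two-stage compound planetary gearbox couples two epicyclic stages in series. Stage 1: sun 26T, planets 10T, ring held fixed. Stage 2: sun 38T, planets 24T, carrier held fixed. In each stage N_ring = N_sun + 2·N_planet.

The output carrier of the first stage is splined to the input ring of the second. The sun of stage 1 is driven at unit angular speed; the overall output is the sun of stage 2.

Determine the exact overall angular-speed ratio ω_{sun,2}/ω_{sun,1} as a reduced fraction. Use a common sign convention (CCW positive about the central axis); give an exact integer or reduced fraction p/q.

-559/684

Stage 1: N_ring = 26 + 2·10 = 46
Stage 1: 26(ω_s−ω_c) = −46(ω_r−ω_c),  ω_r=0, ω_s=1
Stage 1: 26(1−ω_c) = −46(0−ω_c)  ⇒  72ω_c = 26  ⇒  ω_c = 13/36
  ⇒ ω_c¹/ω_s¹ = 13/36
Stage 2: N_ring = 38 + 2·24 = 86
Stage 2: 38(ω_s−ω_c) = −86(ω_r−ω_c),  ω_c=0, ω_r=1
Stage 2: ω_s = 0 − (86/38)(1−0) = -43/19
  ⇒ ω_s²/ω_r² = -43/19
Coupling ω_r² = ω_c¹ ⇒ overall = 13/36 × -43/19 = -559/684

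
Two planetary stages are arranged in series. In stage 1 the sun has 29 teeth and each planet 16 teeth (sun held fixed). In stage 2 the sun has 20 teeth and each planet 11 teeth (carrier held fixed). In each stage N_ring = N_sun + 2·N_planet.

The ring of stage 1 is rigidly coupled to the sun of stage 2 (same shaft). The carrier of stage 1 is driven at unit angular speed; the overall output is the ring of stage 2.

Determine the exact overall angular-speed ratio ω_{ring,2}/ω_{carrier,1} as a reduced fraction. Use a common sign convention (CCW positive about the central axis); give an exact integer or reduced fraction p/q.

Stage 1: N_ring = 29 + 2·16 = 61
Stage 1: 29(ω_s−ω_c) = −61(ω_r−ω_c),  ω_s=0, ω_c=1
Stage 1: ω_r = 1 − (29/61)(0−1) = 90/61
  ⇒ ω_r¹/ω_c¹ = 90/61
Stage 2: N_ring = 20 + 2·11 = 42
Stage 2: 20(ω_s−ω_c) = −42(ω_r−ω_c),  ω_c=0, ω_s=1
Stage 2: ω_r = 0 − (20/42)(1−0) = -10/21
  ⇒ ω_r²/ω_s² = -10/21
Coupling ω_s² = ω_r¹ ⇒ overall = 90/61 × -10/21 = -300/427

-300/427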